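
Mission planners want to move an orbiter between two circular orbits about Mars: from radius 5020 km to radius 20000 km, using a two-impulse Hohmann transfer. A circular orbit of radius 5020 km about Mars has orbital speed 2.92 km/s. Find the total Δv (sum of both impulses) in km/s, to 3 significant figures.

From the circular-orbit relation v² = μ/r at r = 5020 km: μ = v²r = (2.92)² × 5020 = 42802.5 km³/s².
The Hohmann ellipse has a_t = (r₁ + r₂)/2 = 12510 km.
At r₁ the circular-orbit speed is v₁ = √(μ/r₁) = 2.9200 km/s.
Transfer-orbit speed at r₁ (vis-viva equation): v_p = √[μ(2/r₁ − 1/a_t)] = 3.6921 km/s.
First burn Δv₁ = |v_p − v₁| = 0.7721 km/s.
Circular speed at r₂: v₂ = √(μ/r₂) = 1.4629 km/s.
Transfer-orbit speed at r₂: v_a = √[μ(2/r₂ − 1/a_t)] = 0.92671 km/s.
Second burn Δv₂ = |v₂ − v_a| = 0.5362 km/s.
Δv = Δv₁ + Δv₂ = 0.7721 + 0.5362 = 1.308 km/s.

Δv = 1.31 km/s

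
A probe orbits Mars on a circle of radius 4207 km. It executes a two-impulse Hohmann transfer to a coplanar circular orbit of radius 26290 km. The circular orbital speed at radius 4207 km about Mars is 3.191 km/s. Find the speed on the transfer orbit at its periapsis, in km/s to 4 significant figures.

v = 4.190 km/s

From the circular-orbit relation v² = μ/r at r = 4207 km: μ = v²r = (3.191)² × 4207 = 42837.7 km³/s².
Transfer-ellipse semi-major axis a_t = (r₁ + r₂)/2 = (4207 + 26290)/2 = 15248.5 km.
At periapsis, r = 4207 km.
Applying v² = μ(2/r − 1/a_t): v = 4.190 km/s.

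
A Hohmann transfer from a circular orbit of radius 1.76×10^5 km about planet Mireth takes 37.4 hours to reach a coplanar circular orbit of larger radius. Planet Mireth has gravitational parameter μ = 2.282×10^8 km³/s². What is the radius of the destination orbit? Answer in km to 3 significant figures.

Transfer time t = 37.4 hours = 1.3464×10^5 s, and t = π√(a_t³/μ).
So a_t = (μ t²/π²)^(1/3) = (2.282×10^8 × (1.3464×10^5)² / π²)^(1/3) = 7.4838×10^5 km.
Since a_t = (r₁ + r₂)/2, r₂ = 2a_t − r₁ = 2×7.4838×10^5 − 1.760×10^5 = 1.32076×10^6 km.

r₂ = 1.32×10^6 km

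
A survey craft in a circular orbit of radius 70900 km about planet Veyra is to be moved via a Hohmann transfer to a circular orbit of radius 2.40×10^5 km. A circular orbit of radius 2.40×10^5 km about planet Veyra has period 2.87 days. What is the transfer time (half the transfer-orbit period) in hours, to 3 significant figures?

From Kepler's third law T² = 4π²r³/μ at r = 2.40×10^5 km, T = 2.87 days = 2.87 × 86400 s = 2.47968×10^5 s: μ = 4π²r³/T² = 8.87569×10^6 km³/s².
The Hohmann ellipse has a_t = (r₁ + r₂)/2 = 1.5545×10^5 km.
Transfer time t = π√(a_t³/μ) = π√((1.5545×10^5)³ / 8.87569×10^6) = 64630 s.
Converting: 64630 s ÷ 3600 s/hour = 18.0 hours.

t = 18.0 hours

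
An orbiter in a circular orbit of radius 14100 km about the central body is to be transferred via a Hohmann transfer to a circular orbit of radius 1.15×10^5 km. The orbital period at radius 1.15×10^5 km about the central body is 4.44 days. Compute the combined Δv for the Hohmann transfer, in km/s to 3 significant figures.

Δv = 2.80 km/s

From Kepler's third law T² = 4π²r³/μ at r = 1.15×10^5 km, T = 4.44 days = 4.44 × 86400 s = 3.83616×10^5 s: μ = 4π²r³/T² = 4.08000×10^5 km³/s².
Semi-major axis of the transfer orbit: a_t = (14100 + 1.150×10^5)/2 = 64550 km.
Circular speed at r₁: v₁ = √(μ/r₁) = √(4.08000×10^5/14100) = 5.379 km/s.
Transfer-orbit speed at r₁ (v² = μ(2/r − 1/a)): v_p = √[μ(2/r₁ − 1/a_t)] = 7.180 km/s.
First burn Δv₁ = |v_p − v₁| = 1.801 km/s.
At r₂, v₂ = √(μ/r₂) = 1.8836 km/s.
Transfer-orbit speed at r₂: v_a = √[μ(2/r₂ − 1/a_t)] = 0.88032 km/s.
Second burn Δv₂ = |v₂ − v_a| = 1.003 km/s.
Total Δv = Δv₁ + Δv₂ = 2.804 km/s.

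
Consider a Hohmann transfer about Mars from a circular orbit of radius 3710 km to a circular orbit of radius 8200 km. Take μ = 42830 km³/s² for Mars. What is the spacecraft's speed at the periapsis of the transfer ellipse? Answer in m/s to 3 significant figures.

Semi-major axis of the transfer orbit: a_t = (3710 + 8200)/2 = 5955 km.
At periapsis, r = 3710 km.
Vis-viva: v = √[μ(2/r − 1/a_t)] = √[42830 × (2/3710 − 1/5955)] = 3.987 km/s.

v = 3990 m/s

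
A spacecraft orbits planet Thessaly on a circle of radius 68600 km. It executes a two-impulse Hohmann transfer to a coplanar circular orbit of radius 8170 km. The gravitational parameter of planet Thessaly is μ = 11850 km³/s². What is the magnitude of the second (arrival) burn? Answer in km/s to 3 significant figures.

Semi-major axis of the transfer orbit: a_t = (68600 + 8170)/2 = 38385 km.
Circular speed at r = 8170 km: v_c = √(μ/r) = 1.2043 km/s.
Vis-viva on the transfer ellipse at r = 8170 km gives v_t = √[μ(2/r − 1/a_t)] = 1.6100 km/s.
Δv₂ = |v_t − v_c| = |1.6100 − 1.2043| = 0.4057 km/s.

Δv₂ = 0.406 km/s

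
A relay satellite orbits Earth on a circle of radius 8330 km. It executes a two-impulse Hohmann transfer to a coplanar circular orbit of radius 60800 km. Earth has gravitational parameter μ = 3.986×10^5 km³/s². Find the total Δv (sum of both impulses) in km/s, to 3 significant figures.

Semi-major axis of the transfer orbit: a_t = (8330 + 60800)/2 = 34565 km.
At r₁ the circular-orbit speed is v₁ = √(μ/r₁) = 6.917 km/s.
On the transfer ellipse at r₁, vis-viva equation gives v_p = √[μ(2/r₁ − 1/a_t)] = 9.174 km/s.
First burn Δv₁ = |v_p − v₁| = 2.257 km/s.
At r₂, v₂ = √(μ/r₂) = 2.560 km/s.
Transfer-orbit speed at r₂: v_a = √[μ(2/r₂ − 1/a_t)] = 1.257 km/s.
Second burn Δv₂ = |v₂ − v_a| = 1.303 km/s.
Total Δv = Δv₁ + Δv₂ = 3.560 km/s.

Δv = 3.56 km/s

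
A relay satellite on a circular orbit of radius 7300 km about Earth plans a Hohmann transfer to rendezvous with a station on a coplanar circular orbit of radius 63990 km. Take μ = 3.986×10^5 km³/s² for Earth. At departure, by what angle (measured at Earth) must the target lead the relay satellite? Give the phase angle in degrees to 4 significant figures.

The Hohmann ellipse has a_t = (r₁ + r₂)/2 = 35645 km.
Transfer time t = π√(a_t³/μ) = 33490 s.
Target angular speed ω₂ = √(μ/r₂³) = 3.900×10^-5 rad/s.
Angle swept by the target during transfer: ω₂·t = 1.306 rad = 74.83°.
Arrival is 180° from departure on the ellipse, so φ = 180° − 74.83° = 105.2°.

φ = 105.2°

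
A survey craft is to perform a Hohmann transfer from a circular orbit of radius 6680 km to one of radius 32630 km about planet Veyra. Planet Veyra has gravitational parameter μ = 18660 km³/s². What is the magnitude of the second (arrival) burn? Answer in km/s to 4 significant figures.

Δv₂ = 0.3154 km/s

Transfer-ellipse semi-major axis a_t = (r₁ + r₂)/2 = (6680 + 32630)/2 = 19655 km.
On the circular orbit at r = 32630 km, v_c = √(μ/r) = 0.75622 km/s.
Vis-viva on the transfer ellipse at r = 32630 km gives v_t = √[μ(2/r − 1/a_t)] = 0.44086 km/s.
Δv₂ = |v_t − v_c| = |0.44086 − 0.75622| = 0.3154 km/s.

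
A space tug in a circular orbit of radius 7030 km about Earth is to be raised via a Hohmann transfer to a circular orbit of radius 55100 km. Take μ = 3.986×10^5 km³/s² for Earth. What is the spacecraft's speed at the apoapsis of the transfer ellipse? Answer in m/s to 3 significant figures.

v = 1280 m/s

Semi-major axis of the transfer orbit: a_t = (7030 + 55100)/2 = 31065 km.
At apoapsis, r = 55100 km.
Vis-viva: v = √[μ(2/r − 1/a_t)] = √[3.986×10^5 × (2/55100 − 1/31065)] = 1.279 km/s.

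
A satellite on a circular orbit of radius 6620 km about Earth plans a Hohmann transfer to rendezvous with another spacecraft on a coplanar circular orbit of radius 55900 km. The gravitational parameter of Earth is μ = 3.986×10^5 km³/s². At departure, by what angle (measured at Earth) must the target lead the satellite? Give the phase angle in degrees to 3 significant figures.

φ = 105°

The Hohmann ellipse has a_t = (r₁ + r₂)/2 = 31260 km.
Transfer time t = π√(a_t³/μ) = 27502.0 s.
The target's mean motion on its circular orbit is ω₂ = √(μ/r₂³) = 4.77695×10^-5 rad/s.
Angle swept by the target during transfer: ω₂·t = 1.31376 rad = 75.27°.
Arrival is 180° from departure on the ellipse, so φ = 180° − 75.27° = 105°.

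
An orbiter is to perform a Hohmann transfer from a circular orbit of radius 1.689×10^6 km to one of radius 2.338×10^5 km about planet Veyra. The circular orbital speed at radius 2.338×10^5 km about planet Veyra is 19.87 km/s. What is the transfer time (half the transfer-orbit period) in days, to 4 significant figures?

From the circular-orbit relation v² = μ/r at r = 2.338×10^5 km: μ = v²r = (19.87)² × 2.338×10^5 = 9.23082×10^7 km³/s².
Semi-major axis of the transfer orbit: a_t = (1.689×10^6 + 2.338×10^5)/2 = 9.614×10^5 km.
Transfer time t = π√(a_t³/μ) = π√((9.614×10^5)³ / 9.23082×10^7) = 3.0824×10^5 s.
Converting: 3.0824×10^5 s ÷ 86400 s/day = 3.568 days.

t = 3.568 days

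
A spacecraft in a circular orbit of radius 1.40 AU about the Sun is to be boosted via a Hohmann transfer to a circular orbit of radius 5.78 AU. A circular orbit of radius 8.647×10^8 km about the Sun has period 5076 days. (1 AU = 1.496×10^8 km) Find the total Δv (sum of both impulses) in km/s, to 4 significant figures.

From Kepler's third law T² = 4π²r³/μ at r = 8.647×10^8 km, T = 5076 days = 5076 × 86400 s = 4.385664×10^8 s: μ = 4π²r³/T² = 1.32704×10^11 km³/s².
In km: r₁ = 1.40 × 1.496×10^8 = 2.0944×10^8 km; r₂ = 5.78 × 1.496×10^8 = 8.64688×10^8 km.
The Hohmann ellipse has a_t = (r₁ + r₂)/2 = 5.37064×10^8 km.
Circular speed at r₁: v₁ = √(μ/r₁) = √(1.32704×10^11/2.0944×10^8) = 25.172 km/s.
On the transfer ellipse at r₁, v² = μ(2/r − 1/a) gives v_p = √[μ(2/r₁ − 1/a_t)] = 31.940 km/s.
First burn Δv₁ = |v_p − v₁| = 6.768 km/s.
At r₂, v₂ = √(μ/r₂) = 12.388 km/s.
Transfer-orbit speed at r₂: v_a = √[μ(2/r₂ − 1/a_t)] = 7.7362 km/s.
Second burn Δv₂ = |v₂ − v_a| = 4.652 km/s.
Total Δv = Δv₁ + Δv₂ = 11.42 km/s.

Δv = 11.42 km/s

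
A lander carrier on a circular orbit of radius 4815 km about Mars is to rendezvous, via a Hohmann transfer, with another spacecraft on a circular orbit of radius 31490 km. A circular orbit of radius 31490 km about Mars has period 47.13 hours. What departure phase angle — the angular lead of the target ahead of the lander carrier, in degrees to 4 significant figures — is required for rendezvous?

φ = 101.2°

From Kepler's third law T² = 4π²r³/μ at r = 31490 km, T = 47.13 hours = 47.13 × 3600 s = 1.69668×10^5 s: μ = 4π²r³/T² = 42823.1 km³/s².
The Hohmann ellipse has a_t = (r₁ + r₂)/2 = 18152.5 km.
The half-period of the transfer ellipse is t = π√(a_t³/μ) = 37130 s.
Target angular speed ω₂ = √(μ/r₂³) = 3.703×10^-5 rad/s.
Angle swept by the target during transfer: ω₂·t = 1.375 rad = 78.78°.
Arrival is 180° from departure on the ellipse, so φ = 180° − 78.78° = 101.2°.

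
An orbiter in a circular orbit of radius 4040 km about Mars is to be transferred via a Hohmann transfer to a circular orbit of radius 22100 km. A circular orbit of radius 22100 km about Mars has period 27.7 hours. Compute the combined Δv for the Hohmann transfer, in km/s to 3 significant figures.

Δv = 1.60 km/s

From Kepler's third law T² = 4π²r³/μ at r = 22100 km, T = 27.7 hours = 27.7 × 3600 s = 99720 s: μ = 4π²r³/T² = 42852.1 km³/s².
Semi-major axis of the transfer orbit: a_t = (4040 + 22100)/2 = 13070 km.
At r₁ the circular-orbit speed is v₁ = √(μ/r₁) = 3.25683 km/s.
Transfer-orbit speed at r₁ (vis-viva): v_p = √[μ(2/r₁ − 1/a_t)] = 4.23500 km/s.
First burn Δv₁ = |v_p − v₁| = 0.97817 km/s.
Circular speed at r₂: v₂ = √(μ/r₂) = 1.39248 km/s.
Transfer-orbit speed at r₂: v_a = √[μ(2/r₂ − 1/a_t)] = 0.774181 km/s.
Second burn Δv₂ = |v₂ − v_a| = 0.61830 km/s.
Δv = Δv₁ + Δv₂ = 0.97817 + 0.61830 = 1.596 km/s.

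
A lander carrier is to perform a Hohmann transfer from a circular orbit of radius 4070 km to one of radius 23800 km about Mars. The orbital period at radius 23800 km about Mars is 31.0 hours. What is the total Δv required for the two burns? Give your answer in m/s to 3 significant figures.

From Kepler's third law T² = 4π²r³/μ at r = 23800 km, T = 31.0 hours = 31.0 × 3600 s = 1.116×10^5 s: μ = 4π²r³/T² = 42732.9 km³/s².
The Hohmann ellipse has a_t = (r₁ + r₂)/2 = 13935 km.
At r₁ the circular-orbit speed is v₁ = √(μ/r₁) = 3.2403 km/s.
Transfer-orbit speed at r₁ (vis-viva equation): v_p = √[μ(2/r₁ − 1/a_t)] = 4.2347 km/s.
First burn Δv₁ = |v_p − v₁| = 0.9944 km/s.
Circular speed at r₂: v₂ = √(μ/r₂) = 1.340 km/s.
Transfer-orbit speed at r₂: v_a = √[μ(2/r₂ − 1/a_t)] = 0.7242 km/s.
Second burn Δv₂ = |v₂ − v_a| = 0.6158 km/s.
Δv = Δv₁ + Δv₂ = 0.9944 + 0.6158 = 1.610 km/s.

Δv = 1610 m/s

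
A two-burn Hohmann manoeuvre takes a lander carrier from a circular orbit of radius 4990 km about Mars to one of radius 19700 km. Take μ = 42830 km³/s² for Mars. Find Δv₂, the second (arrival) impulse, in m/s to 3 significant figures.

Transfer-ellipse semi-major axis a_t = (r₁ + r₂)/2 = (4990 + 19700)/2 = 12345 km.
On the circular orbit at r = 19700 km, v_c = √(μ/r) = 1.47449 km/s.
Transfer-orbit speed at the same r (vis-viva, a = a_t): v_t = √[μ(2/r − 1/a_t)] = 0.937445 km/s.
Δv₂ = |v_t − v_c| = |0.937445 − 1.47449| = 0.5370 km/s.

Δv₂ = 537 m/s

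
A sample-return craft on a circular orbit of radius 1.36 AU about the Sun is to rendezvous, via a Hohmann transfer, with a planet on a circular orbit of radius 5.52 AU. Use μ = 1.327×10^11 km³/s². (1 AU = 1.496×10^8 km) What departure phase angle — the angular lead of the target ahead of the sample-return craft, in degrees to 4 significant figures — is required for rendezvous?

φ = 91.45°

In km: r₁ = 1.36 × 1.496×10^8 = 2.03456×10^8 km; r₂ = 5.52 × 1.496×10^8 = 8.25792×10^8 km.
The Hohmann ellipse has a_t = (r₁ + r₂)/2 = 5.14624×10^8 km.
Transfer time t = π√(a_t³/μ) = 1.0068×10^8 s.
Target angular speed ω₂ = √(μ/r₂³) = 1.5351×10^-8 rad/s.
Angle swept by the target during transfer: ω₂·t = 1.5455 rad = 88.55°.
The sample-return craft traverses 180° on the transfer ellipse, so the target must lead by 180° − 88.55° = 91.45°.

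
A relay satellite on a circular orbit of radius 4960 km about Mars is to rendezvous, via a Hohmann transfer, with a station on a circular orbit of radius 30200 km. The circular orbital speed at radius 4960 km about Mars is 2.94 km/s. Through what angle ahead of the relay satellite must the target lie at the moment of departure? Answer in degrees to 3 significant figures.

From the circular-orbit relation v² = μ/r at r = 4960 km: μ = v²r = (2.94)² × 4960 = 42872.3 km³/s².
The Hohmann ellipse has a_t = (r₁ + r₂)/2 = 17580 km.
The half-period of the transfer ellipse is t = π√(a_t³/μ) = 35370 s.
Target angular speed ω₂ = √(μ/r₂³) = 3.945×10^-5 rad/s.
Angle swept by the target during transfer: ω₂·t = 1.3953 rad = 79.94°.
The relay satellite traverses 180° on the transfer ellipse, so the target must lead by 180° − 79.94° = 100°.

φ = 100°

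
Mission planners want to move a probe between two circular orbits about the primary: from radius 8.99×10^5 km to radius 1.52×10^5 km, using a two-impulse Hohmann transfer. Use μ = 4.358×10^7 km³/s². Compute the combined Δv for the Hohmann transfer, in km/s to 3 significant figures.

Δv = 8.43 km/s

Transfer-ellipse semi-major axis a_t = (r₁ + r₂)/2 = (8.990×10^5 + 1.520×10^5)/2 = 5.255×10^5 km.
At r₁ the circular-orbit speed is v₁ = √(μ/r₁) = 6.9625 km/s.
On the transfer ellipse at r₁, vis-viva gives v_a = √[μ(2/r₁ − 1/a_t)] = 3.7445 km/s.
First burn Δv₁ = |v_a − v₁| = 3.218 km/s.
Circular speed at r₂: v₂ = √(μ/r₂) = 16.933 km/s.
Transfer-orbit speed at r₂: v_p = √[μ(2/r₂ − 1/a_t)] = 22.147 km/s.
Second burn Δv₂ = |v₂ − v_p| = 5.214 km/s.
Δv = Δv₁ + Δv₂ = 3.218 + 5.214 = 8.432 km/s.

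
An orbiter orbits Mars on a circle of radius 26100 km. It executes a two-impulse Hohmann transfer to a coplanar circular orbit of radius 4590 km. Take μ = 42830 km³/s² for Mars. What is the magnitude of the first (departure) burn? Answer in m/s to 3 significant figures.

The Hohmann ellipse has a_t = (r₁ + r₂)/2 = 15345 km.
On the circular orbit at r = 26100 km, v_c = √(μ/r) = 1.281 km/s.
Vis-viva on the transfer ellipse at r = 26100 km gives v_t = √[μ(2/r − 1/a_t)] = 0.7006 km/s.
Δv₁ = |v_t − v_c| = |0.7006 − 1.281| = 0.5804 km/s.

Δv₁ = 580 m/s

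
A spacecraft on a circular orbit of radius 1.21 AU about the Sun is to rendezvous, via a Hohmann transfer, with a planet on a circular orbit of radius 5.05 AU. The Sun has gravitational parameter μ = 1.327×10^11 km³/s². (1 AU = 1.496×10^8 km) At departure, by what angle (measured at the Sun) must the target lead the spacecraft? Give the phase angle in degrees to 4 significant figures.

In km: r₁ = 1.21 × 1.496×10^8 = 1.81016×10^8 km; r₂ = 5.05 × 1.496×10^8 = 7.5548×10^8 km.
The Hohmann ellipse has a_t = (r₁ + r₂)/2 = 4.68248×10^8 km.
The half-period of the transfer ellipse is t = π√(a_t³/μ) = 8.738×10^7 s.
The target's mean motion on its circular orbit is ω₂ = √(μ/r₂³) = 1.754×10^-8 rad/s.
Angle swept by the target during transfer: ω₂·t = 1.533 rad = 87.83°.
Arrival is 180° from departure on the ellipse, so φ = 180° − 87.83° = 92.17°.

φ = 92.17°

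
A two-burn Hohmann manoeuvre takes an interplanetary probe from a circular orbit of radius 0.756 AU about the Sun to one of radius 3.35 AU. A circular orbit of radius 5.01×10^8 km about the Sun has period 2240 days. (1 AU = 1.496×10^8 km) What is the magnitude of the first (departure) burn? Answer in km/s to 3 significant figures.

Δv₁ = 9.50 km/s

From Kepler's third law T² = 4π²r³/μ at r = 5.01×10^8 km, T = 2240 days = 2240 × 86400 s = 1.93536×10^8 s: μ = 4π²r³/T² = 1.32541×10^11 km³/s².
In km: r₁ = 0.756 × 1.496×10^8 = 1.130976×10^8 km; r₂ = 3.35 × 1.496×10^8 = 5.0116×10^8 km.
Semi-major axis of the transfer orbit: a_t = (1.130976×10^8 + 5.0116×10^8)/2 = 3.071288×10^8 km.
Circular speed at r = 1.130976×10^8 km: v_c = √(μ/r) = 34.2332 km/s.
Transfer-orbit speed at the same r (vis-viva, a = a_t): v_t = √[μ(2/r − 1/a_t)] = 43.7296 km/s.
Δv₁ = |v_t − v_c| = |43.7296 − 34.2332| = 9.496 km/s.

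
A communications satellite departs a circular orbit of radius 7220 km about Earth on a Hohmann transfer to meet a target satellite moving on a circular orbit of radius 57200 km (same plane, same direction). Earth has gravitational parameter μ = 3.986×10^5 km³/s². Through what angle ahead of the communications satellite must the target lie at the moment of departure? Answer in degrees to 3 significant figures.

Semi-major axis of the transfer orbit: a_t = (7220 + 57200)/2 = 32210 km.
The half-period of the transfer ellipse is t = π√(a_t³/μ) = 28765 s.
The target's mean motion on its circular orbit is ω₂ = √(μ/r₂³) = 4.6150×10^-5 rad/s.
Angle swept by the target during transfer: ω₂·t = 1.3275 rad = 76.06°.
Arrival is 180° from departure on the ellipse, so φ = 180° − 76.06° = 104°.

φ = 104°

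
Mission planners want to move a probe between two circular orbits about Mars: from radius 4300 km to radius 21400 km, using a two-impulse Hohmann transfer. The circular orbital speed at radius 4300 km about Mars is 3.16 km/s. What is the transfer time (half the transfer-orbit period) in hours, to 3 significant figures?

t = 6.13 hours

From the circular-orbit relation v² = μ/r at r = 4300 km: μ = v²r = (3.16)² × 4300 = 42938.1 km³/s².
Semi-major axis of the transfer orbit: a_t = (4300 + 21400)/2 = 12850 km.
By Kepler's third law the transfer-orbit period is T = 2π√(a_t³/μ), so t = T/2 = 22080 s.
Converting: 22080 s ÷ 3600 s/hour = 6.13 hours.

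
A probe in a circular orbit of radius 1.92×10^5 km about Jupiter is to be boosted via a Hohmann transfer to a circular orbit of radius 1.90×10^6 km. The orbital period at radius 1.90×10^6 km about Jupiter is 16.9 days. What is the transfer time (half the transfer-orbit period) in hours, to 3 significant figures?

t = 82.8 hours

From Kepler's third law T² = 4π²r³/μ at r = 1.90×10^6 km, T = 16.9 days = 16.9 × 86400 s = 1.46016×10^6 s: μ = 4π²r³/T² = 1.27005×10^8 km³/s².
Semi-major axis of the transfer orbit: a_t = (1.920×10^5 + 1.900×10^6)/2 = 1.046×10^6 km.
Half the transfer-orbit period gives t = π√(a_t³/μ) = 2.982×10^5 s.
Converting: 2.982×10^5 s ÷ 3600 s/hour = 82.8 hours.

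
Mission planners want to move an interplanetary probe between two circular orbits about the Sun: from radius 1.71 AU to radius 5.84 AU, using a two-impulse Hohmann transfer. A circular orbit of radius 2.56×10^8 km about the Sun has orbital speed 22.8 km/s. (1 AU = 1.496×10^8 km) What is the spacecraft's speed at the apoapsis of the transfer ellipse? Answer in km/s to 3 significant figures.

From the circular-orbit relation v² = μ/r at r = 2.56×10^8 km: μ = v²r = (22.8)² × 2.56×10^8 = 1.33079×10^11 km³/s².
In km: r₁ = 1.71 × 1.496×10^8 = 2.55816×10^8 km; r₂ = 5.84 × 1.496×10^8 = 8.73664×10^8 km.
Transfer-ellipse semi-major axis a_t = (r₁ + r₂)/2 = (2.55816×10^8 + 8.73664×10^8)/2 = 5.6474×10^8 km.
The apoapsis of the transfer ellipse is at r = 8.73664×10^8 km.
Applying v² = μ(2/r − 1/a_t): v = 8.307 km/s.

v = 8.31 km/s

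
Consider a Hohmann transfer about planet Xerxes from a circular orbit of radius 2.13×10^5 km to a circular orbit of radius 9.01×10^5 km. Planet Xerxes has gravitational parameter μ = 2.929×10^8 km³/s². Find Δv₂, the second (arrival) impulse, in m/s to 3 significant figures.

Semi-major axis of the transfer orbit: a_t = (2.130×10^5 + 9.010×10^5)/2 = 5.570×10^5 km.
Circular speed at r = 9.010×10^5 km: v_c = √(μ/r) = 18.03 km/s.
Vis-viva on the transfer ellipse at r = 9.010×10^5 km gives v_t = √[μ(2/r − 1/a_t)] = 11.15 km/s.
Δv₂ = |v_t − v_c| = |11.15 − 18.03| = 6.880 km/s.

Δv₂ = 6880 m/s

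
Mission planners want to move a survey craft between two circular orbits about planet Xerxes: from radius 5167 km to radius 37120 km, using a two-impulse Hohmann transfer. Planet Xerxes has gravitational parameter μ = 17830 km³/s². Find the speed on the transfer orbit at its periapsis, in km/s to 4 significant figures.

Semi-major axis of the transfer orbit: a_t = (5167 + 37120)/2 = 21143.5 km.
At periapsis, r = 5167 km.
Applying v² = μ(2/r − 1/a_t): v = 2.461 km/s.

v = 2.461 km/s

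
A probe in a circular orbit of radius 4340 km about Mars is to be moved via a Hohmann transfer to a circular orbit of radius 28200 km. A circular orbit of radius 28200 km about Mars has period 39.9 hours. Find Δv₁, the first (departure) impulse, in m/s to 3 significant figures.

From Kepler's third law T² = 4π²r³/μ at r = 28200 km, T = 39.9 hours = 39.9 × 3600 s = 1.4364×10^5 s: μ = 4π²r³/T² = 42909.8 km³/s².
The Hohmann ellipse has a_t = (r₁ + r₂)/2 = 16270 km.
On the circular orbit at r = 4340 km, v_c = √(μ/r) = 3.1444 km/s.
Transfer-orbit speed at the same r (vis-viva, a = a_t): v_t = √[μ(2/r − 1/a_t)] = 4.1397 km/s.
Δv₁ = |v_t − v_c| = |4.1397 − 3.1444| = 0.9953 km/s.

Δv₁ = 995 m/s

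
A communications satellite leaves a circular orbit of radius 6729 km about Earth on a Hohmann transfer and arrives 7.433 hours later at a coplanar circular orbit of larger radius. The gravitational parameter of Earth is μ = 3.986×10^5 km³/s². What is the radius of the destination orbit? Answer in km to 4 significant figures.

r₂ = 54660 km

Transfer time t = 7.433 hours = 26758.8 s, and t = π√(a_t³/μ).
So a_t = (μ t²/π²)^(1/3) = (3.986×10^5 × (26758.8)² / π²)^(1/3) = 30694 km.
Since a_t = (r₁ + r₂)/2, r₂ = 2a_t − r₁ = 2×30694 − 6729 = 54659 km.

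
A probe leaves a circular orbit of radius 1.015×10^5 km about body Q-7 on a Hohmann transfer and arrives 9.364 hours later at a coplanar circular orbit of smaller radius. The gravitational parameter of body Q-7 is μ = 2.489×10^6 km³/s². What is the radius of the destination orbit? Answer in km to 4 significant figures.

r₂ = 30360 km

Transfer time t = 9.364 hours = 33710.4 s, and t = π√(a_t³/μ).
So a_t = (μ t²/π²)^(1/3) = (2.489×10^6 × (33710.4)² / π²)^(1/3) = 65930 km.
Since a_t = (r₁ + r₂)/2, r₂ = 2a_t − r₁ = 2×65930 − 1.015×10^5 = 30360 km.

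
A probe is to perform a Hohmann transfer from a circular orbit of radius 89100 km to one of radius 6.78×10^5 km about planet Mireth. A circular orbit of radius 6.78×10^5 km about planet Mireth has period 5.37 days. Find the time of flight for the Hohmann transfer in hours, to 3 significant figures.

t = 27.4 hours

From Kepler's third law T² = 4π²r³/μ at r = 6.78×10^5 km, T = 5.37 days = 5.37 × 86400 s = 4.63968×10^5 s: μ = 4π²r³/T² = 5.71574×10^7 km³/s².
Semi-major axis of the transfer orbit: a_t = (89100 + 6.780×10^5)/2 = 3.8355×10^5 km.
Half the transfer-orbit period gives t = π√(a_t³/μ) = 98710 s.
Converting: 98710 s ÷ 3600 s/hour = 27.4 hours.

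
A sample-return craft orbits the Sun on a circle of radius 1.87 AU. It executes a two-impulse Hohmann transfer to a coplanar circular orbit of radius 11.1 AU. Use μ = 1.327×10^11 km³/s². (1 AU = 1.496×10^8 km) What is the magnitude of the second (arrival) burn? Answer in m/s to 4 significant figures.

Δv₂ = 4139 m/s

In km: r₁ = 1.87 × 1.496×10^8 = 2.79752×10^8 km; r₂ = 11.1 × 1.496×10^8 = 1.66056×10^9 km.
Transfer-ellipse semi-major axis a_t = (r₁ + r₂)/2 = (2.79752×10^8 + 1.66056×10^9)/2 = 9.70156×10^8 km.
On the circular orbit at r = 1.66056×10^9 km, v_c = √(μ/r) = 8.939 km/s.
Vis-viva on the transfer ellipse at r = 1.66056×10^9 km gives v_t = √[μ(2/r − 1/a_t)] = 4.800 km/s.
Δv₂ = |v_t − v_c| = |4.800 − 8.939| = 4.139 km/s.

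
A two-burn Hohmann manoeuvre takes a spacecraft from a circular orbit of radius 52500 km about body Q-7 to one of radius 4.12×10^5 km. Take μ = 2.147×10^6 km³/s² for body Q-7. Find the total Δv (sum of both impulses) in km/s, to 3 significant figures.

Δv = 3.32 km/s

The Hohmann ellipse has a_t = (r₁ + r₂)/2 = 2.3225×10^5 km.
At r₁ the circular-orbit speed is v₁ = √(μ/r₁) = 6.3949 km/s.
On the transfer ellipse at r₁, vis-viva gives v_p = √[μ(2/r₁ − 1/a_t)] = 8.5174 km/s.
First burn Δv₁ = |v_p − v₁| = 2.1225 km/s.
Circular speed at r₂: v₂ = √(μ/r₂) = 2.2827976 km/s.
Transfer-orbit speed at r₂: v_a = √[μ(2/r₂ − 1/a_t)] = 1.0853485 km/s.
Second burn Δv₂ = |v₂ − v_a| = 1.1974 km/s.
Δv = Δv₁ + Δv₂ = 2.1225 + 1.1974 = 3.320 km/s.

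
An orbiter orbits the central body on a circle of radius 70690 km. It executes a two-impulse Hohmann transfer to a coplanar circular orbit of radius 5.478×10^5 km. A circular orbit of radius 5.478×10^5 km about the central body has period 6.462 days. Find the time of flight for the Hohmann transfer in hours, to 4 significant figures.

From Kepler's third law T² = 4π²r³/μ at r = 5.478×10^5 km, T = 6.462 days = 6.462 × 86400 s = 5.583168×10^5 s: μ = 4π²r³/T² = 2.08192×10^7 km³/s².
Transfer-ellipse semi-major axis a_t = (r₁ + r₂)/2 = (70690 + 5.478×10^5)/2 = 3.09245×10^5 km.
Transfer time t = π√(a_t³/μ) = π√((3.09245×10^5)³ / 2.08192×10^7) = 1.184×10^5 s.
Converting: 1.184×10^5 s ÷ 3600 s/hour = 32.89 hours.

t = 32.89 hours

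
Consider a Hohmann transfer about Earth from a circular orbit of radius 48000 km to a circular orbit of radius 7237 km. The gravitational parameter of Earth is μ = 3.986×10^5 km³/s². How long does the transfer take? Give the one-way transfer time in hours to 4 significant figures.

t = 6.344 hours

Transfer-ellipse semi-major axis a_t = (r₁ + r₂)/2 = (48000 + 7237)/2 = 27618.5 km.
Half the transfer-orbit period gives t = π√(a_t³/μ) = 22840 s.
Converting: 22840 s ÷ 3600 s/hour = 6.344 hours.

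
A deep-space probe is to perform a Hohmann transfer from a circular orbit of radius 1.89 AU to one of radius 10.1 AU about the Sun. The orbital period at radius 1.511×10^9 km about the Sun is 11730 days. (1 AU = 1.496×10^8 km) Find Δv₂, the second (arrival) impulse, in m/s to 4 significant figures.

Δv₂ = 4108 m/s

From Kepler's third law T² = 4π²r³/μ at r = 1.511×10^9 km, T = 11730 days = 11730 × 86400 s = 1.013472×10^9 s: μ = 4π²r³/T² = 1.32596×10^11 km³/s².
In km: r₁ = 1.89 × 1.496×10^8 = 2.82744×10^8 km; r₂ = 10.1 × 1.496×10^8 = 1.51096×10^9 km.
Transfer-ellipse semi-major axis a_t = (r₁ + r₂)/2 = (2.82744×10^8 + 1.51096×10^9)/2 = 8.96852×10^8 km.
On the circular orbit at r = 1.51096×10^9 km, v_c = √(μ/r) = 9.368 km/s.
Vis-viva on the transfer ellipse at r = 1.51096×10^9 km gives v_t = √[μ(2/r − 1/a_t)] = 5.260 km/s.
Δv₂ = |v_t − v_c| = |5.260 − 9.368| = 4.108 km/s.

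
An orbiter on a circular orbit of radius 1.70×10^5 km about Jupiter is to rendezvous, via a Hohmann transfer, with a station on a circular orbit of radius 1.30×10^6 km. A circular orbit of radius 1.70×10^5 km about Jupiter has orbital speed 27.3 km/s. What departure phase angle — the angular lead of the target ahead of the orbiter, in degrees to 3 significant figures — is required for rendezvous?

φ = 103°

From the circular-orbit relation v² = μ/r at r = 1.70×10^5 km: μ = v²r = (27.3)² × 1.70×10^5 = 1.26699×10^8 km³/s².
Transfer-ellipse semi-major axis a_t = (r₁ + r₂)/2 = (1.700×10^5 + 1.300×10^6)/2 = 7.350×10^5 km.
The half-period of the transfer ellipse is t = π√(a_t³/μ) = 1.7587×10^5 s.
The target's mean motion on its circular orbit is ω₂ = √(μ/r₂³) = 7.5940×10^-6 rad/s.
Angle swept by the target during transfer: ω₂·t = 1.3356 rad = 76.52°.
The orbiter traverses 180° on the transfer ellipse, so the target must lead by 180° − 76.52° = 103°.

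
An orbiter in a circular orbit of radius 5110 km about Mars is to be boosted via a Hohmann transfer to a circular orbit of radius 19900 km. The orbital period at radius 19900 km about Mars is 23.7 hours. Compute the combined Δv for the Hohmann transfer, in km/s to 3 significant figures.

From Kepler's third law T² = 4π²r³/μ at r = 19900 km, T = 23.7 hours = 23.7 × 3600 s = 85320 s: μ = 4π²r³/T² = 42738.3 km³/s².
Semi-major axis of the transfer orbit: a_t = (5110 + 19900)/2 = 12505 km.
At r₁ the circular-orbit speed is v₁ = √(μ/r₁) = 2.8920 km/s.
On the transfer ellipse at r₁, vis-viva equation gives v_p = √[μ(2/r₁ − 1/a_t)] = 3.6482 km/s.
First burn Δv₁ = |v_p − v₁| = 0.7562 km/s.
Circular speed at r₂: v₂ = √(μ/r₂) = 1.4655 km/s.
Transfer-orbit speed at r₂: v_a = √[μ(2/r₂ − 1/a_t)] = 0.93681 km/s.
Second burn Δv₂ = |v₂ − v_a| = 0.5287 km/s.
Δv = Δv₁ + Δv₂ = 0.7562 + 0.5287 = 1.285 km/s.

Δv = 1.28 km/s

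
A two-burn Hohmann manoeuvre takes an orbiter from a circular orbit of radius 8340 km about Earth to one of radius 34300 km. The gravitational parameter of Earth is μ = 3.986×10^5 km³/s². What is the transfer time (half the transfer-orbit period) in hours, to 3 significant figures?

t = 4.30 hours

Semi-major axis of the transfer orbit: a_t = (8340 + 34300)/2 = 21320 km.
By Kepler's third law the transfer-orbit period is T = 2π√(a_t³/μ), so t = T/2 = 15490 s.
Converting: 15490 s ÷ 3600 s/hour = 4.30 hours.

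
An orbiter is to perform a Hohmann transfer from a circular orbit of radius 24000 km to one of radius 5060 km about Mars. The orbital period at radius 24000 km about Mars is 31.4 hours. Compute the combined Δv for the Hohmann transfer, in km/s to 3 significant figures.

From Kepler's third law T² = 4π²r³/μ at r = 24000 km, T = 31.4 hours = 31.4 × 3600 s = 1.1304×10^5 s: μ = 4π²r³/T² = 42710.0 km³/s².
Semi-major axis of the transfer orbit: a_t = (24000 + 5060)/2 = 14530 km.
At r₁ the circular-orbit speed is v₁ = √(μ/r₁) = 1.334 km/s.
Transfer-orbit speed at r₁ (vis-viva equation): v_a = √[μ(2/r₁ − 1/a_t)] = 0.7872 km/s.
First burn Δv₁ = |v_a − v₁| = 0.5468 km/s.
At r₂, v₂ = √(μ/r₂) = 2.9053 km/s.
Transfer-orbit speed at r₂: v_p = √[μ(2/r₂ − 1/a_t)] = 3.7339 km/s.
Second burn Δv₂ = |v₂ − v_p| = 0.8286 km/s.
Total Δv = Δv₁ + Δv₂ = 1.375 km/s.

Δv = 1.38 km/s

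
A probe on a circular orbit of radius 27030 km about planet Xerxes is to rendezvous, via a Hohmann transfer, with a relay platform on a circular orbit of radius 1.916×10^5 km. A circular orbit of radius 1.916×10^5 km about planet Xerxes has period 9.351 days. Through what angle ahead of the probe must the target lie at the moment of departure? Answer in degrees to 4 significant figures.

From Kepler's third law T² = 4π²r³/μ at r = 1.916×10^5 km, T = 9.351 days = 9.351 × 86400 s = 8.079264×10^5 s: μ = 4π²r³/T² = 4.25405×10^5 km³/s².
Transfer-ellipse semi-major axis a_t = (r₁ + r₂)/2 = (27030 + 1.916×10^5)/2 = 1.09315×10^5 km.
Transfer time t = π√(a_t³/μ) = 1.7409×10^5 s.
Target angular speed ω₂ = √(μ/r₂³) = 7.7769×10^-6 rad/s.
Angle swept by the target during transfer: ω₂·t = 1.3539 rad = 77.57°.
The probe traverses 180° on the transfer ellipse, so the target must lead by 180° − 77.57° = 102.4°.

φ = 102.4°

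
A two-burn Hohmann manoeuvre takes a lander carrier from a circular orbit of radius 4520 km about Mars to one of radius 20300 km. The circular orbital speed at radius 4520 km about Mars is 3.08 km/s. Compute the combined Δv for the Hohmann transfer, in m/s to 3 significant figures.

Δv = 1440 m/s

From the circular-orbit relation v² = μ/r at r = 4520 km: μ = v²r = (3.08)² × 4520 = 42878.5 km³/s².
The Hohmann ellipse has a_t = (r₁ + r₂)/2 = 12410 km.
At r₁ the circular-orbit speed is v₁ = √(μ/r₁) = 3.0800 km/s.
Transfer-orbit speed at r₁ (vis-viva equation): v_p = √[μ(2/r₁ − 1/a_t)] = 3.9392 km/s.
First burn Δv₁ = |v_p − v₁| = 0.8592 km/s.
Circular speed at r₂: v₂ = √(μ/r₂) = 1.45336 km/s.
Transfer-orbit speed at r₂: v_a = √[μ(2/r₂ − 1/a_t)] = 0.877112 km/s.
Second burn Δv₂ = |v₂ − v_a| = 0.5762 km/s.
Total Δv = Δv₁ + Δv₂ = 1.435 km/s.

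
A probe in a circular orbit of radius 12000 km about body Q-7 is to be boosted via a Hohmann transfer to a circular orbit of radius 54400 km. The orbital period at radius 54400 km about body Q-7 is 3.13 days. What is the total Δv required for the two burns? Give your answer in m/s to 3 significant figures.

Δv = 1260 m/s

From Kepler's third law T² = 4π²r³/μ at r = 54400 km, T = 3.13 days = 3.13 × 86400 s = 2.70432×10^5 s: μ = 4π²r³/T² = 86904.1 km³/s².
The Hohmann ellipse has a_t = (r₁ + r₂)/2 = 33200 km.
Circular speed at r₁: v₁ = √(μ/r₁) = √(86904.1/12000) = 2.6911 km/s.
On the transfer ellipse at r₁, vis-viva equation gives v_p = √[μ(2/r₁ − 1/a_t)] = 3.4448 km/s.
First burn Δv₁ = |v_p − v₁| = 0.7537 km/s.
At r₂, v₂ = √(μ/r₂) = 1.2639 km/s.
Transfer-orbit speed at r₂: v_a = √[μ(2/r₂ − 1/a_t)] = 0.75988 km/s.
Second burn Δv₂ = |v₂ − v_a| = 0.5040 km/s.
Total Δv = Δv₁ + Δv₂ = 1.258 km/s.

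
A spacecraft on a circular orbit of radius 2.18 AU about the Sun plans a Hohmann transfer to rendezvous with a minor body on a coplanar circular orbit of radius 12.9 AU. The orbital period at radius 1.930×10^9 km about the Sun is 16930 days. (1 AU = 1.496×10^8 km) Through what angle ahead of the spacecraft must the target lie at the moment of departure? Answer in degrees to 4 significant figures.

From Kepler's third law T² = 4π²r³/μ at r = 1.930×10^9 km, T = 16930 days = 16930 × 86400 s = 1.462752×10^9 s: μ = 4π²r³/T² = 1.32645×10^11 km³/s².
In km: r₁ = 2.18 × 1.496×10^8 = 3.26128×10^8 km; r₂ = 12.9 × 1.496×10^8 = 1.92984×10^9 km.
Semi-major axis of the transfer orbit: a_t = (3.26128×10^8 + 1.92984×10^9)/2 = 1.127984×10^9 km.
Transfer time t = π√(a_t³/μ) = 3.267828×10^8 s.
The target's mean motion on its circular orbit is ω₂ = √(μ/r₂³) = 4.295989×10^-9 rad/s.
Angle swept by the target during transfer: ω₂·t = 1.403855 rad = 80.43°.
Arrival is 180° from departure on the ellipse, so φ = 180° − 80.43° = 99.57°.

φ = 99.57°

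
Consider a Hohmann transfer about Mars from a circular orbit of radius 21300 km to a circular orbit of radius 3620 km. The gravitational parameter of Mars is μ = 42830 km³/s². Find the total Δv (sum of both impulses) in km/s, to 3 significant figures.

The Hohmann ellipse has a_t = (r₁ + r₂)/2 = 12460 km.
At r₁ the circular-orbit speed is v₁ = √(μ/r₁) = 1.418 km/s.
On the transfer ellipse at r₁, vis-viva equation gives v_a = √[μ(2/r₁ − 1/a_t)] = 0.7643 km/s.
First burn Δv₁ = |v_a − v₁| = 0.65370 km/s.
At r₂, v₂ = √(μ/r₂) = 3.4397 km/s.
Transfer-orbit speed at r₂: v_p = √[μ(2/r₂ − 1/a_t)] = 4.4973 km/s.
Second burn Δv₂ = |v₂ − v_p| = 1.0576 km/s.
Δv = Δv₁ + Δv₂ = 0.65370 + 1.0576 = 1.711 km/s.

Δv = 1.71 km/s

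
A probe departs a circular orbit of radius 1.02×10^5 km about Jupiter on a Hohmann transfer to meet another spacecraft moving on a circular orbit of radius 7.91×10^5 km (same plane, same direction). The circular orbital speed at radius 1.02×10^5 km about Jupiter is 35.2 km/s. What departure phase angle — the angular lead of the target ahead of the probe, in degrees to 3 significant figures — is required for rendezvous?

From the circular-orbit relation v² = μ/r at r = 1.02×10^5 km: μ = v²r = (35.2)² × 1.02×10^5 = 1.26382×10^8 km³/s².
Transfer-ellipse semi-major axis a_t = (r₁ + r₂)/2 = (1.020×10^5 + 7.910×10^5)/2 = 4.465×10^5 km.
The half-period of the transfer ellipse is t = π√(a_t³/μ) = 83376 s.
Target angular speed ω₂ = √(μ/r₂³) = 1.5980×10^-5 rad/s.
Angle swept by the target during transfer: ω₂·t = 1.3323 rad = 76.34°.
The probe traverses 180° on the transfer ellipse, so the target must lead by 180° − 76.34° = 104°.

φ = 104°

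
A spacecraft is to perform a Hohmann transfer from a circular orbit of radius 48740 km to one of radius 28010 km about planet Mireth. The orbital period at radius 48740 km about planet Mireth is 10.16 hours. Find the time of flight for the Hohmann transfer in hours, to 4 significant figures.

t = 3.549 hours

From Kepler's third law T² = 4π²r³/μ at r = 48740 km, T = 10.16 hours = 10.16 × 3600 s = 36576 s: μ = 4π²r³/T² = 3.41683×10^6 km³/s².
The Hohmann ellipse has a_t = (r₁ + r₂)/2 = 38375 km.
Half the transfer-orbit period gives t = π√(a_t³/μ) = 12776 s.
Converting: 12776 s ÷ 3600 s/hour = 3.549 hours.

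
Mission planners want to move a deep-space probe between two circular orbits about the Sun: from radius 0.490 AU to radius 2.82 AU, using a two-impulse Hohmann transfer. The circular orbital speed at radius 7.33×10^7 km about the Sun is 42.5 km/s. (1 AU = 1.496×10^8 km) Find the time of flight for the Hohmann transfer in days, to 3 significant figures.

From the circular-orbit relation v² = μ/r at r = 7.33×10^7 km: μ = v²r = (42.5)² × 7.33×10^7 = 1.32398×10^11 km³/s².
In km: r₁ = 0.490 × 1.496×10^8 = 7.3304×10^7 km; r₂ = 2.82 × 1.496×10^8 = 4.21872×10^8 km.
Transfer-ellipse semi-major axis a_t = (r₁ + r₂)/2 = (7.3304×10^7 + 4.21872×10^8)/2 = 2.47588×10^8 km.
By Kepler's third law the transfer-orbit period is T = 2π√(a_t³/μ), so t = T/2 = 3.364×10^7 s.
Converting: 3.364×10^7 s ÷ 86400 s/day = 389 days.

t = 389 days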